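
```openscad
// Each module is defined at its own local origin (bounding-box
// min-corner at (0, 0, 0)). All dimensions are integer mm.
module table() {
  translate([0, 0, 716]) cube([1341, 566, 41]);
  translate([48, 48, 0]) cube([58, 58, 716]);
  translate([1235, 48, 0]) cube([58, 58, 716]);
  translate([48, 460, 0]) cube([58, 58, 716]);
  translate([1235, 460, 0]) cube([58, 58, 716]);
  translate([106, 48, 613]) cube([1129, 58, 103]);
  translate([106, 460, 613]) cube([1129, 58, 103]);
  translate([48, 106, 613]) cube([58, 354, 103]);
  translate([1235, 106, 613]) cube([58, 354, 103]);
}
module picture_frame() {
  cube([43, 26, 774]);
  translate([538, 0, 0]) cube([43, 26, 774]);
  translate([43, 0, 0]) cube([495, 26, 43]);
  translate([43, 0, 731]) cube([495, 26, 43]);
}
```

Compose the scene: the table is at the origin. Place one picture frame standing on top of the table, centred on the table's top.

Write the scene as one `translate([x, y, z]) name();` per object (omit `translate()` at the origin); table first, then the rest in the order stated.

table();
translate([380, 270, 757]) picture_frame();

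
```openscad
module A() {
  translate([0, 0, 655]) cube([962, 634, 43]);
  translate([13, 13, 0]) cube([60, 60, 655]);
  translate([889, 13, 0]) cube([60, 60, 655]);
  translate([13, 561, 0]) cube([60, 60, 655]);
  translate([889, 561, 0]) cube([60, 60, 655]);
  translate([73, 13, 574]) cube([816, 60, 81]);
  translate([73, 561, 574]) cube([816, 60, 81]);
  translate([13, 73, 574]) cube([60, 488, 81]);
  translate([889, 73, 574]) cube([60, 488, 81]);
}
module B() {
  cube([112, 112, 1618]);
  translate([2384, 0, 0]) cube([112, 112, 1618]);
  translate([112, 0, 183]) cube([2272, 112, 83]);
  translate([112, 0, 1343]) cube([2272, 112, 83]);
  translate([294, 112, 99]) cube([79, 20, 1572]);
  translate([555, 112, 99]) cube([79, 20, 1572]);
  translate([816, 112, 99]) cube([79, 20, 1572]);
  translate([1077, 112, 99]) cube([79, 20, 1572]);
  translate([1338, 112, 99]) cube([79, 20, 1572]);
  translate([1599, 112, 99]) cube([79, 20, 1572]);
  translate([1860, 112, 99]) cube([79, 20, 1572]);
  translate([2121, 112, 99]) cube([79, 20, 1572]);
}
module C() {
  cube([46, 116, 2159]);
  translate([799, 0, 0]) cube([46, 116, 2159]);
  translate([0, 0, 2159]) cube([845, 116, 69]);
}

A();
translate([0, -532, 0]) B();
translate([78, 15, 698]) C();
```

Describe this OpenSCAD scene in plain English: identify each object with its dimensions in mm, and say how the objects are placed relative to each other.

A is a table: top 962 mm (x) × 634 mm (y), 43 mm thick, upper face at z = 698 mm, on four 60×60 mm square legs, each inset 13 mm from the nearest pair of top edges, running from z = 0 to the bottom of the top. Four apron rails, 60 mm thick and 81 mm tall, run between adjacent legs with their top edges flush with the underside of the top and their outer faces flush with the legs' outer faces.

B is a fence section. Two 112×112 mm posts, 1618 mm tall, stand on the floor with a clear span of 2272 mm between their inner faces. Two horizontal rails of 112×83 mm section span the gap between the posts with their undersides at z = 183 mm and z = 1343 mm, flush with the posts' −y face. 8 pickets, each 79 mm wide, 20 mm thick and 1572 mm tall, are fixed to the +y face of the rails with their bottoms at z = 99 mm, evenly spaced across the span with equal gaps (rounded down to the nearest mm) at the −x end and between each pair — any rounding remainder accumulates at the +x end.

C is a door frame. The clear opening is 753 mm wide and 2159 mm high. Two 46 mm wide jambs, 116 mm deep, stand either side of the opening from the floor to the top of the opening. A 69 mm thick head sits across the top of both jambs, spanning the full outside width of the frame.

The fence section is on the floor beside the table on its −y side. The door frame is on top of the table.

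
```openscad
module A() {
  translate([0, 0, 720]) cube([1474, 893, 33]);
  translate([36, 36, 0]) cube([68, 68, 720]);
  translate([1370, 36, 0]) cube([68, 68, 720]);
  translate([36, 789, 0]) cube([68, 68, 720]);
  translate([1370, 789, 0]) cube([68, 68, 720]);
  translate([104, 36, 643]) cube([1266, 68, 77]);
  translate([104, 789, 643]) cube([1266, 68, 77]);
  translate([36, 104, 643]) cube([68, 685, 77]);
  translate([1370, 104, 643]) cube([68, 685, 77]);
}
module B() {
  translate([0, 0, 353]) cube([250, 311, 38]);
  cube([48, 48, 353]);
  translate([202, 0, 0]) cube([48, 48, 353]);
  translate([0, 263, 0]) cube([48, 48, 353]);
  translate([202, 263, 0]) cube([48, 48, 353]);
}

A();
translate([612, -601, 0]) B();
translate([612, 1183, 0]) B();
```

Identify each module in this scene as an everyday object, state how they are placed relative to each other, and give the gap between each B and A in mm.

A is a table. B is a stool. Two stools sit around the table at the −y, +y sides. The gap between each stool and the table is 290 mm.

Each stool's nearest face is 290 mm from the table's bounding box.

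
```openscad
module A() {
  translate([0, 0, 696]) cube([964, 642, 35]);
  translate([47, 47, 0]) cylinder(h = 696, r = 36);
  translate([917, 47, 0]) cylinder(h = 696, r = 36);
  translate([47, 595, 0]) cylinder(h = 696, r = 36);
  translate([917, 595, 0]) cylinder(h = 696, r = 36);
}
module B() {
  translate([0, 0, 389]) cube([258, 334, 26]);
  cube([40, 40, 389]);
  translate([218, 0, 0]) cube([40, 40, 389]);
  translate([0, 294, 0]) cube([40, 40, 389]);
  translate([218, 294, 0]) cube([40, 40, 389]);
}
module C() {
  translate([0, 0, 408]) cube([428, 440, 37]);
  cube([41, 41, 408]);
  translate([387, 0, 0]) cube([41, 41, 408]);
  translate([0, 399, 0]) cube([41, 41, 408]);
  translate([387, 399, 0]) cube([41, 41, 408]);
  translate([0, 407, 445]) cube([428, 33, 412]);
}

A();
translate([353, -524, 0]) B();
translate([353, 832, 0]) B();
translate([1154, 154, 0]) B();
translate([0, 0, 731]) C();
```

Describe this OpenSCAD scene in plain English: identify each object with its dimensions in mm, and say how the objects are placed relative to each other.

A is a rectangular dining table. The top is 964×642×35 mm with its upper surface at z = 731 mm. It stands on four round legs of 72 mm diameter, each leg's bounding box inset 11 mm from the nearest pair of top edges, running from the floor to the underside of the top.

B is a simple wooden stool: a rectangular seat 258 mm (x) by 334 mm (y), 26 mm thick, top face at z = 415 mm, on four square legs, each 40×40 mm in cross-section. The legs rest on z = 0, each flush with a corner of the seat.

C is a chair: 428×440 mm seat, 37 mm thick, top at z = 445 mm, on four 41 mm square corner legs flush with the seat edges. A 33 mm thick backrest slab spans the full seat width, extending 412 mm above the seat top, its back face flush with the seat's +y edge.

Three stools sit around the table at the −y, +y, +x sides. The chair is on top of the table.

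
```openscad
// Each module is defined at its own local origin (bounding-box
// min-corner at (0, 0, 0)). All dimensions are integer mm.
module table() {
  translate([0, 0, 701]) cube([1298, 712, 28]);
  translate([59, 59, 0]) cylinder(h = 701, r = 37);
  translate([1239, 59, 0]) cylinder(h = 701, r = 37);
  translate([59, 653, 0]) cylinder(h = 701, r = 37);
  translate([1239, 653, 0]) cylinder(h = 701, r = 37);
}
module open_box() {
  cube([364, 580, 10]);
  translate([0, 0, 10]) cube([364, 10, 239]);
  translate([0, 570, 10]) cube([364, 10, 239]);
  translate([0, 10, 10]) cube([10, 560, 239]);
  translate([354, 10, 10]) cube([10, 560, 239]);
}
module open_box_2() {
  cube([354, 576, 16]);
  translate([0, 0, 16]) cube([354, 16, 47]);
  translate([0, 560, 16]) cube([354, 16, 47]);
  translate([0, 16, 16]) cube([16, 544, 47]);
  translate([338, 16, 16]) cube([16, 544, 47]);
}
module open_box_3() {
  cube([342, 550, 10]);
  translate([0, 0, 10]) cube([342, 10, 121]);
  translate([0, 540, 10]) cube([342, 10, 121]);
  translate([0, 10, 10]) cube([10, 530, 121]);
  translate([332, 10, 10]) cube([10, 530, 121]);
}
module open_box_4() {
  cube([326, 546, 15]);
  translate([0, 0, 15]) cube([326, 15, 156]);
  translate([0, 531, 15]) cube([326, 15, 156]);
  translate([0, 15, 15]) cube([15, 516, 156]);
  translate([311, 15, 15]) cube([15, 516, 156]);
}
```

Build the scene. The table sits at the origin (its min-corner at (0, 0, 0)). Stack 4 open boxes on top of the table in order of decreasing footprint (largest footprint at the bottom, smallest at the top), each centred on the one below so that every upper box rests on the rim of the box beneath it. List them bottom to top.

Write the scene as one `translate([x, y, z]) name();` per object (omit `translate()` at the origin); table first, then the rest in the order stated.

table();
translate([467, 66, 729]) open_box();
translate([472, 68, 978]) open_box_2();
translate([478, 81, 1041]) open_box_3();
translate([486, 83, 1172]) open_box_4();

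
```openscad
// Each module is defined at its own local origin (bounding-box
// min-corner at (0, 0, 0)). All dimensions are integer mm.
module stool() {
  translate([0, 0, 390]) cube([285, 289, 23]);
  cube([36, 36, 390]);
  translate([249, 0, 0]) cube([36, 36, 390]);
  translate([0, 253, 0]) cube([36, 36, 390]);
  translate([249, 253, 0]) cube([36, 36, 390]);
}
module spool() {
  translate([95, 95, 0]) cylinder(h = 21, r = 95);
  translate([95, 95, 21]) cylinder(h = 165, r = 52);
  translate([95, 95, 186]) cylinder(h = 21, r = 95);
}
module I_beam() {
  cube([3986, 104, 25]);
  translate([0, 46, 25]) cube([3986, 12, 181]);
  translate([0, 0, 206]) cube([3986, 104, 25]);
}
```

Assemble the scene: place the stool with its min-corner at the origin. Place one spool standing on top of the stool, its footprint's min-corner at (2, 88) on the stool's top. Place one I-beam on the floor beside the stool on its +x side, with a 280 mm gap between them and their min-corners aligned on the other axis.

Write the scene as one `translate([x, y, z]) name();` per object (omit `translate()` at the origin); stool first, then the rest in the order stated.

stool();
translate([2, 88, 413]) spool();
translate([565, 0, 0]) I_beam();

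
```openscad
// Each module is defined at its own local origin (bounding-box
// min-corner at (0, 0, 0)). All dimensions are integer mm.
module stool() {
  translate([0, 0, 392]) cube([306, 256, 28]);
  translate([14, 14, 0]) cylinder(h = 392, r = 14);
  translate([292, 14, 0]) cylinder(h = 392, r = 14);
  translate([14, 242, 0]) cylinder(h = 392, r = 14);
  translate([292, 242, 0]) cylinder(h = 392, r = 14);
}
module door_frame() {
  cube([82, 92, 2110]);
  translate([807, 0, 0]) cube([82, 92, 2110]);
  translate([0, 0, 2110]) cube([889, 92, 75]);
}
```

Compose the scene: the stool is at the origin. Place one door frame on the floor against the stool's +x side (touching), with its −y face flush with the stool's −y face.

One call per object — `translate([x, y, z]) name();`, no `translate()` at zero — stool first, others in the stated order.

stool();
translate([306, 0, 0]) door_frame();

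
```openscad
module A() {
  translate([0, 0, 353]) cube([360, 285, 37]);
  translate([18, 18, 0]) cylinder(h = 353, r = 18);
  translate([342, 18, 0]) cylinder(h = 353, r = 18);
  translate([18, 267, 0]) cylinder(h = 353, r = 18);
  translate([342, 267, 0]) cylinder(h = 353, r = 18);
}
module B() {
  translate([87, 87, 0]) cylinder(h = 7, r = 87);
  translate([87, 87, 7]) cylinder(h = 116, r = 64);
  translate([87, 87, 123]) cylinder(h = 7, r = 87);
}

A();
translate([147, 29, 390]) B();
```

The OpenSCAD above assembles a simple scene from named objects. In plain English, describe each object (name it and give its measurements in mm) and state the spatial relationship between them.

A is a simple wooden stool: a rectangular seat 360 mm (x) by 285 mm (y), 37 mm thick, top face at z = 390 mm, on four round legs, each 36 mm in diameter. The legs rest on z = 0, each leg's axis is inset half a diameter from the nearest pair of seat edges (so the leg's bounding box is flush with the corner).

B is a spool: two coaxial disc flanges of radius 87 mm and thickness 7 mm, joined by a core cylinder of radius 64 mm and height 116 mm. The lower flange rests on z = 0 and the three cylinders share a vertical axis.

The spool is on top of the stool.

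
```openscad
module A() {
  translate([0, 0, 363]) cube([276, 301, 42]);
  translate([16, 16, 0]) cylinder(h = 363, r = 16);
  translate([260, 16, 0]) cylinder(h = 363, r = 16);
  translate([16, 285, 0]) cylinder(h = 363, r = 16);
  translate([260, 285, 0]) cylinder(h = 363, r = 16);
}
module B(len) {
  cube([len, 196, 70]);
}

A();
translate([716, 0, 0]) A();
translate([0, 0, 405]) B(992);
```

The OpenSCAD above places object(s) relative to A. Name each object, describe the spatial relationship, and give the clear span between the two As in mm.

A is a stool. B is a beam. A beam spans the tops of two stools. The clear span between the two stools is 440 mm.

Second stool starts at x = 716; first ends at x = 276; clear span = 716 − 276 = 440 mm.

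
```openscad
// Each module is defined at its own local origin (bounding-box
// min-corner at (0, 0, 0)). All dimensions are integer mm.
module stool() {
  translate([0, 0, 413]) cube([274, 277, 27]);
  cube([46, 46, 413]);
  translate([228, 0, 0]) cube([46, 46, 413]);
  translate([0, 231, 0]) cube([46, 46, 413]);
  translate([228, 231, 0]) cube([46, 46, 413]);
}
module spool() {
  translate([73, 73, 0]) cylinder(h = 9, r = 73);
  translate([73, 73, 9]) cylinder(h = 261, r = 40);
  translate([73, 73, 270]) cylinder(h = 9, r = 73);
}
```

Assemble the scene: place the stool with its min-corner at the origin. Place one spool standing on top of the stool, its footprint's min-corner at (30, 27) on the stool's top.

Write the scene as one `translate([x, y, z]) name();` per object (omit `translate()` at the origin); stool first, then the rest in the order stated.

stool();
translate([30, 27, 440]) spool();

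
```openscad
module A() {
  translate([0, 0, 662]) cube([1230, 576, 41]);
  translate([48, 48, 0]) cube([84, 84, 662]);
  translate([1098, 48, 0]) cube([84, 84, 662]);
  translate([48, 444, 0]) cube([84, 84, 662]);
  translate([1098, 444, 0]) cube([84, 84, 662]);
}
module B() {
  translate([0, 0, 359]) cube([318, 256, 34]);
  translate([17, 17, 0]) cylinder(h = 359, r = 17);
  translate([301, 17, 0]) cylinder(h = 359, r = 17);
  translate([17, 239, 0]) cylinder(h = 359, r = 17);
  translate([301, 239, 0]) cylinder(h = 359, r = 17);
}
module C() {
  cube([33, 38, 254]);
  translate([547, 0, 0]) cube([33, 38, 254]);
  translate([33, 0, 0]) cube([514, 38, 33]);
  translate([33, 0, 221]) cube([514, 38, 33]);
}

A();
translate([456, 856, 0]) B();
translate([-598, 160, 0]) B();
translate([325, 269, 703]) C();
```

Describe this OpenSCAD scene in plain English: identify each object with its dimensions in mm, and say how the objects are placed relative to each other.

A is a rectangular dining table. The top is 1230×576×41 mm with its upper surface at z = 703 mm. It stands on four 84×84 mm square legs, each inset 48 mm from the nearest pair of top edges, running from the floor to the underside of the top.

B is a four-legged stool. The seat is 318×256 mm, 34 mm thick, top at z = 393 mm. It stands on four round legs, each 34 mm in diameter, from z = 0 to the seat underside, each leg's axis is inset half a diameter from the nearest pair of seat edges (so the leg's bounding box is flush with the corner).

C is a picture frame with a 514×188 mm rectangular opening (x by z) and a uniform 33 mm border on every side. Frame depth is 38 mm along y. It is built from two vertical stiles running the full outside height and two horizontal rails spanning the gap between the stiles.

Two stools sit around the table at the +y, −x sides. The picture frame is on top of the table, centred.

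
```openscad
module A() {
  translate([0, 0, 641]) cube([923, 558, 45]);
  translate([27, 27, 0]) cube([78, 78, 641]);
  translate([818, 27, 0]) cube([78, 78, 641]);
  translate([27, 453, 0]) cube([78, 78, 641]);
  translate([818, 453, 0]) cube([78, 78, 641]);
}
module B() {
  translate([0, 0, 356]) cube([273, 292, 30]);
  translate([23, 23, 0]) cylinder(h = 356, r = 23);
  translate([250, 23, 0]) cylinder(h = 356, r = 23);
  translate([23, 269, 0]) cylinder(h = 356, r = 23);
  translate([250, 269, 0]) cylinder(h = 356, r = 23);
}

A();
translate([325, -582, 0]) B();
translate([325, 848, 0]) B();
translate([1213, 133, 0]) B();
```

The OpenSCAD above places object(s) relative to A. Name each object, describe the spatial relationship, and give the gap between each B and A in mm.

Each stool's nearest face is 290 mm from the table's bounding box.

A is a table. B is a stool. Three stools sit around the table at the −y, +y, +x sides. The gap between each stool and the table is 290 mm.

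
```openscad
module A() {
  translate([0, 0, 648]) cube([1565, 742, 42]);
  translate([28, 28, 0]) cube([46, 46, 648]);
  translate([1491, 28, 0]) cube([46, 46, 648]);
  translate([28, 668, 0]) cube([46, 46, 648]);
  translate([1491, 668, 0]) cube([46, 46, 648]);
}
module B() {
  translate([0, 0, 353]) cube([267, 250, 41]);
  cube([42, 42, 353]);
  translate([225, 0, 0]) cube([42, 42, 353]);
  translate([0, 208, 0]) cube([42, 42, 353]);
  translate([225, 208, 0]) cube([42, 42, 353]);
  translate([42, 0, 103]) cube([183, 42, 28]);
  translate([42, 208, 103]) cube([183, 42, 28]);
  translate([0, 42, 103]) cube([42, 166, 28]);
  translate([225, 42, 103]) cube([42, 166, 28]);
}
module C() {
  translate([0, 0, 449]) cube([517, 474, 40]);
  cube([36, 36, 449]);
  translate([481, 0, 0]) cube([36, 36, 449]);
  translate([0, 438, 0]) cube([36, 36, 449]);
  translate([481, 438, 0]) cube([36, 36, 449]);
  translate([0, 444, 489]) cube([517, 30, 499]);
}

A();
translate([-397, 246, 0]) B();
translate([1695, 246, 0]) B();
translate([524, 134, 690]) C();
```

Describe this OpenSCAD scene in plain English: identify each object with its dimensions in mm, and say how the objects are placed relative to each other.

A is a rectangular dining table. The top is 1565×742×42 mm with its upper surface at z = 690 mm. It stands on four 46×46 mm square legs, each inset 28 mm from the nearest pair of top edges, running from the floor to the underside of the top.

B is a simple wooden stool: a rectangular seat 267 mm (x) by 250 mm (y), 41 mm thick, top face at z = 394 mm, on four square legs, each 42×42 mm in cross-section. The legs rest on z = 0, each flush with a corner of the seat. Four stretchers, 42 mm wide and 28 mm tall, connect adjacent legs with their undersides at z = 103 mm, each running between the inner faces of the legs it joins and aligned with the legs' outer faces on the other axis.

C is a chair. The seat is a 517×474×40 mm slab with its top at z = 489 mm, on four 36×36 mm corner legs (flush with the seat edges, standing on z = 0). A flat backrest 30 mm thick, 499 mm tall, spans the full seat width and rises from the seat top along its +y edge, rear face flush with the rear of the seat.

Two stools sit around the table at the −x, +x sides. The chair is on top of the table, centred.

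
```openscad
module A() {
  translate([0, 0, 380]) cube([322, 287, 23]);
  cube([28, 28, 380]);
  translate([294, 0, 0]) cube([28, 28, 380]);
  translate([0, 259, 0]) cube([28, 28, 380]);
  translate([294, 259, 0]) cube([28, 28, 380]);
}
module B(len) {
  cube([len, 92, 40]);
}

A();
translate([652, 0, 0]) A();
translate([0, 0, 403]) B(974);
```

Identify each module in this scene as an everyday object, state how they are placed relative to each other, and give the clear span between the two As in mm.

A is a stool. B is a beam. A beam spans the tops of two stools. The clear span between the two stools is 330 mm.

Second stool starts at x = 652; first ends at x = 322; clear span = 652 − 322 = 330 mm.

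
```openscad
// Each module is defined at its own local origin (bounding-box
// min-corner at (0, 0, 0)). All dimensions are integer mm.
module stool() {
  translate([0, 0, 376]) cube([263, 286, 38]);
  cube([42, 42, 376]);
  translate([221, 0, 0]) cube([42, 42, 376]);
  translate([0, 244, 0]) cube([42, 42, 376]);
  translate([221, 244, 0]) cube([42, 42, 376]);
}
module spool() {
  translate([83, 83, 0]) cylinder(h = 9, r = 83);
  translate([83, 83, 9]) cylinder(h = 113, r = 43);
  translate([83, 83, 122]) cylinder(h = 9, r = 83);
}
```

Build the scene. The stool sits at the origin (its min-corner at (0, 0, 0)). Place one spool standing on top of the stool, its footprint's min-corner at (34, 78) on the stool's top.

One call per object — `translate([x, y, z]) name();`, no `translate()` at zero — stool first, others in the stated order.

stool();
translate([34, 78, 414]) spool();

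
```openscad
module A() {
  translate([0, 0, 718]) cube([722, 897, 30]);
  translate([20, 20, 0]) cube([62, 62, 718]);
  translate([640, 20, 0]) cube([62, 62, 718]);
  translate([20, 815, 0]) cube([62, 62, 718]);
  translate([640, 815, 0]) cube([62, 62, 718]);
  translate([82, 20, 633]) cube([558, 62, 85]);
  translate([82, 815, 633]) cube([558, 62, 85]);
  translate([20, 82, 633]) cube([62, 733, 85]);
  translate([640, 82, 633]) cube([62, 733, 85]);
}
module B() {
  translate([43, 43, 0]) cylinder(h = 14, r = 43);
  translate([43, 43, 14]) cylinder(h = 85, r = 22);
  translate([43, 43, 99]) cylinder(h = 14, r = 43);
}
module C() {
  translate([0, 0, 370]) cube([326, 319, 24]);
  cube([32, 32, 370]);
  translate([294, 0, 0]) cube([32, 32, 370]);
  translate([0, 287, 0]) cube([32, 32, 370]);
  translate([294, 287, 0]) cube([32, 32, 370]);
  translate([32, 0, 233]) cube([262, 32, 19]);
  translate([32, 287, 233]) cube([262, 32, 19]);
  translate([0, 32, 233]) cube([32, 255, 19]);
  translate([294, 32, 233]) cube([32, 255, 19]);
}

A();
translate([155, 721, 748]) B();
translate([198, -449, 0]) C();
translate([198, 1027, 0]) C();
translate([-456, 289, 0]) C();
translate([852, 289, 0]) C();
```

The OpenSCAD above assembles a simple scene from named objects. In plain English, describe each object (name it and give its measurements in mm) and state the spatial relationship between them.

A is a rectangular dining table. The top is 722×897×30 mm with its upper surface at z = 748 mm. It stands on four 62×62 mm square legs, each inset 20 mm from the nearest pair of top edges, running from the floor to the underside of the top. Four apron rails, 62 mm thick and 85 mm tall, run between adjacent legs with their top edges flush with the underside of the top and their outer faces flush with the legs' outer faces.

B is a spool: two coaxial disc flanges of radius 43 mm and thickness 14 mm, joined by a core cylinder of radius 22 mm and height 85 mm. The lower flange rests on z = 0 and the three cylinders share a vertical axis.

C is a four-legged stool. The seat is 326×319 mm, 24 mm thick, top at z = 394 mm. It stands on four square legs, each 32×32 mm in cross-section, from z = 0 to the seat underside, each flush with a corner of the seat. Four stretchers, 32 mm wide and 19 mm tall, connect adjacent legs with their undersides at z = 233 mm, each running between the inner faces of the legs it joins and aligned with the legs' outer faces on the other axis.

The spool is on top of the table. Four stools sit around the table at the −y, +y, −x, +x sides.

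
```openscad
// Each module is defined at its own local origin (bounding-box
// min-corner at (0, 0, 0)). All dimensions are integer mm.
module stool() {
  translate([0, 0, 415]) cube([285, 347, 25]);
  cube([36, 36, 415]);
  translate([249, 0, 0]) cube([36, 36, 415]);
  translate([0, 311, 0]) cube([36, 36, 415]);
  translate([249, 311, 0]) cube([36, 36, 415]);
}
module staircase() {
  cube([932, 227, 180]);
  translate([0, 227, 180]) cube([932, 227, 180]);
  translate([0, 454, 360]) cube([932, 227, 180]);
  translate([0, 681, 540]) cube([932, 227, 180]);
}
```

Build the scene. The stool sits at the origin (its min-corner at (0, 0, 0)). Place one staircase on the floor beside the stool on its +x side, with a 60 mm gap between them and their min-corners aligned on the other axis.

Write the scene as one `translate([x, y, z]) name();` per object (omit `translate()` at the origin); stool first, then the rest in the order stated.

stool();
translate([345, 0, 0]) staircase();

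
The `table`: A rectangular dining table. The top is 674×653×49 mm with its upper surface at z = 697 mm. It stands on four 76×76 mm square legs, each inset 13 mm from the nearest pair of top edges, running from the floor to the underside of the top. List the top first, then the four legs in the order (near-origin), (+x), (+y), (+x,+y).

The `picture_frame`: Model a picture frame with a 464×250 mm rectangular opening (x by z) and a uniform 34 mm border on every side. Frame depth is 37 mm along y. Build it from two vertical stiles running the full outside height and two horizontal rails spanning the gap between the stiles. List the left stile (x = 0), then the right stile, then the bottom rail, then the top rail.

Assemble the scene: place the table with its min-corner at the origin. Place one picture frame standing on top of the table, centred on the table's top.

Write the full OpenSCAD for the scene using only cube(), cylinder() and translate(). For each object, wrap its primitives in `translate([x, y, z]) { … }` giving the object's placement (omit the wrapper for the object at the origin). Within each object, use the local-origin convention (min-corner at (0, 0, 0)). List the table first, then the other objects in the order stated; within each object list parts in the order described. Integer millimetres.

translate([0, 0, 648]) cube([674, 653, 49]);
translate([13, 13, 0]) cube([76, 76, 648]);
translate([585, 13, 0]) cube([76, 76, 648]);
translate([13, 564, 0]) cube([76, 76, 648]);
translate([585, 564, 0]) cube([76, 76, 648]);
translate([71, 308, 697]) {
  cube([34, 37, 318]);
  translate([498, 0, 0]) cube([34, 37, 318]);
  translate([34, 0, 0]) cube([464, 37, 34]);
  translate([34, 0, 284]) cube([464, 37, 34]);
}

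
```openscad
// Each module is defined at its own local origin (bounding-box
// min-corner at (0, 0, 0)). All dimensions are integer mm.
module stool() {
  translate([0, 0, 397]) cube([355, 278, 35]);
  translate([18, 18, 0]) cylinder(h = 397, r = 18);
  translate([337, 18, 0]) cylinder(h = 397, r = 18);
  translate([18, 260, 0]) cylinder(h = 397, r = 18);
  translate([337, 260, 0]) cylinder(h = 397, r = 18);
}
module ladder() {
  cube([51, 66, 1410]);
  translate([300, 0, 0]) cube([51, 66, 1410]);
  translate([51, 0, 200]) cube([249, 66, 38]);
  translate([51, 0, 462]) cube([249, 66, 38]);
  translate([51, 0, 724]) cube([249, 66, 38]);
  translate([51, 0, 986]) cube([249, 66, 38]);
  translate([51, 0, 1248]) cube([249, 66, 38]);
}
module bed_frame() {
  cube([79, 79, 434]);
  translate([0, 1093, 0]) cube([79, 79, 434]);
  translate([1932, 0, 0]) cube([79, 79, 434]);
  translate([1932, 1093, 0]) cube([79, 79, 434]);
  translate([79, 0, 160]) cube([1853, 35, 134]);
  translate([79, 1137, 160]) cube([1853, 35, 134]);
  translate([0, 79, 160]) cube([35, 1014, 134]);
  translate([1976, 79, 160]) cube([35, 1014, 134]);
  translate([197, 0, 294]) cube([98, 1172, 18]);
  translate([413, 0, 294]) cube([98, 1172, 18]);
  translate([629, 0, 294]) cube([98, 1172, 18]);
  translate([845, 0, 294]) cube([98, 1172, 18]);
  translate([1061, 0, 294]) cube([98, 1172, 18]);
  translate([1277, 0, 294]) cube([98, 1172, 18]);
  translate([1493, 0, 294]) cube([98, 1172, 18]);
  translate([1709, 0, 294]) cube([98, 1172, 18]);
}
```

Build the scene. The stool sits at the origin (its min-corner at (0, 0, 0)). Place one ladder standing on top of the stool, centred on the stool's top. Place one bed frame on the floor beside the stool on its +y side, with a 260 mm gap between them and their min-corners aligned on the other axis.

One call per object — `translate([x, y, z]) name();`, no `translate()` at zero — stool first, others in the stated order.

stool();
translate([2, 106, 432]) ladder();
translate([0, 538, 0]) bed_frame();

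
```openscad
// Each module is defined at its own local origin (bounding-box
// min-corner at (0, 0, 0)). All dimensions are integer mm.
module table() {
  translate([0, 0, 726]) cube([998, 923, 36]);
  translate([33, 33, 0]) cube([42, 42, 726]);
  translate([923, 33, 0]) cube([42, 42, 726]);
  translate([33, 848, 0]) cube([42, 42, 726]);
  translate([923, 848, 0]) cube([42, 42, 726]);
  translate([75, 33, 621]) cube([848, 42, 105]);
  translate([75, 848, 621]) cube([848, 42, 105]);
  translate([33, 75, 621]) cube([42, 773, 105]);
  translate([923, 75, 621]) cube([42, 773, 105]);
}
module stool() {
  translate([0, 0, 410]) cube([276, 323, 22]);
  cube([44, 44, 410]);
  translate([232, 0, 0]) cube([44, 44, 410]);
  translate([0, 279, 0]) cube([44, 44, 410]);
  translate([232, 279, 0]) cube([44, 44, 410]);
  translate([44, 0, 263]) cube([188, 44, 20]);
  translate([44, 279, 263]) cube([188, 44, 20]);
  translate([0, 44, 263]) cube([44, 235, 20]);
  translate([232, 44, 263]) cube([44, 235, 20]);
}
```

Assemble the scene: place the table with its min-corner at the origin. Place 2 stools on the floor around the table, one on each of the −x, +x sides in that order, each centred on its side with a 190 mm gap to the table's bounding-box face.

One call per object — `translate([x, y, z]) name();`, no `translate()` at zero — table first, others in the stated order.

table();
translate([-466, 300, 0]) stool();
translate([1188, 300, 0]) stool();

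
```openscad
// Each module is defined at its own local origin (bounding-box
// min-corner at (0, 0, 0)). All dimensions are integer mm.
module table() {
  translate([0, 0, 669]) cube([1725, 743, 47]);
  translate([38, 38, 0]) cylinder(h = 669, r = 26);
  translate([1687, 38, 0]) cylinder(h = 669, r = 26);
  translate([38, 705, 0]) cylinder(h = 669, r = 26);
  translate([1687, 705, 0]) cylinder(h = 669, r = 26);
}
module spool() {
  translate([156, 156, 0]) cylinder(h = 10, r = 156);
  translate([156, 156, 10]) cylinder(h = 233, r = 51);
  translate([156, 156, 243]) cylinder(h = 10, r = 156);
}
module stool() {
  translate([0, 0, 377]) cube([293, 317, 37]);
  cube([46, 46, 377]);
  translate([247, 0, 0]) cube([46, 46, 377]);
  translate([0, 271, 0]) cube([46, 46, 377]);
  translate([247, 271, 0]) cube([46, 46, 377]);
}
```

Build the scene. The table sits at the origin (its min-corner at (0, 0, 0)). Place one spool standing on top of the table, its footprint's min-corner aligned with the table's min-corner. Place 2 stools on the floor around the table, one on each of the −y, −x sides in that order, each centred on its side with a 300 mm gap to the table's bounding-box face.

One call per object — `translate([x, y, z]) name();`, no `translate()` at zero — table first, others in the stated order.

table();
translate([0, 0, 716]) spool();
translate([716, -617, 0]) stool();
translate([-593, 213, 0]) stool();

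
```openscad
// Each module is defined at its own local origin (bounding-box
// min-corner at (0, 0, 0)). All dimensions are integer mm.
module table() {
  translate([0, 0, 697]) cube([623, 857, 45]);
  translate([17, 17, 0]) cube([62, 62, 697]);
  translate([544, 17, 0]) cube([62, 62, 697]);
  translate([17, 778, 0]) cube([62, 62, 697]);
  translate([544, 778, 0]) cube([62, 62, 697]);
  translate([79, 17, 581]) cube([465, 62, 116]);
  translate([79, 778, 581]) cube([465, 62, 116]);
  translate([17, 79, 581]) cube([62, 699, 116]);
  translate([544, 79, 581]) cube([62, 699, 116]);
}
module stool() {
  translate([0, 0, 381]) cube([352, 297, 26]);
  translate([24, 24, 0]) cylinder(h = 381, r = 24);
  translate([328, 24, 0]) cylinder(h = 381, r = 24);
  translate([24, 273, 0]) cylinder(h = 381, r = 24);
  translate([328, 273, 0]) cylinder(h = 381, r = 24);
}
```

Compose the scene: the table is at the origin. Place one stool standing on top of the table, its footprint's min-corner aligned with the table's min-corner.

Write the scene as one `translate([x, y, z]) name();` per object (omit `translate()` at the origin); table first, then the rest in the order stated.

table();
translate([0, 0, 742]) stool();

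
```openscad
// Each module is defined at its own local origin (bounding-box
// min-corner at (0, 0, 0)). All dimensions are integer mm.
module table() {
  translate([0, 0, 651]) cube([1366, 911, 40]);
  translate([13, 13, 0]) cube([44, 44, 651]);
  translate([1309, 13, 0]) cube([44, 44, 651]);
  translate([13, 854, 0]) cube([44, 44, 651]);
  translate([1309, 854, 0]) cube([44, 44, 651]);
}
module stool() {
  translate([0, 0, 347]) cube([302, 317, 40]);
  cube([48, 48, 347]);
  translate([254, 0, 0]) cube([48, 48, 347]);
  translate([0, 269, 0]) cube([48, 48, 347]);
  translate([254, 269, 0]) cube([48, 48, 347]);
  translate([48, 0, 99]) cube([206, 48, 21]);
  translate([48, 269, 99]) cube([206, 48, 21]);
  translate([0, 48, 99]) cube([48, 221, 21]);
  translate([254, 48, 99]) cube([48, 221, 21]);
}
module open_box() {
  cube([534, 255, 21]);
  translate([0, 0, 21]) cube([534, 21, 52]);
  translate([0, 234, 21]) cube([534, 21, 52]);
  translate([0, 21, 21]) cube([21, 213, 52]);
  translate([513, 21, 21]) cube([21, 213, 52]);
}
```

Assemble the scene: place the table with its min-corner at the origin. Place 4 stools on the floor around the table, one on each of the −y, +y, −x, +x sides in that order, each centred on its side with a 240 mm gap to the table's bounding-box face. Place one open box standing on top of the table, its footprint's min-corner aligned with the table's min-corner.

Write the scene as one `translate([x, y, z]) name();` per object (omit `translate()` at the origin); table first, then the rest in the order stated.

table();
translate([532, -557, 0]) stool();
translate([532, 1151, 0]) stool();
translate([-542, 297, 0]) stool();
translate([1606, 297, 0]) stool();
translate([0, 0, 691]) open_box();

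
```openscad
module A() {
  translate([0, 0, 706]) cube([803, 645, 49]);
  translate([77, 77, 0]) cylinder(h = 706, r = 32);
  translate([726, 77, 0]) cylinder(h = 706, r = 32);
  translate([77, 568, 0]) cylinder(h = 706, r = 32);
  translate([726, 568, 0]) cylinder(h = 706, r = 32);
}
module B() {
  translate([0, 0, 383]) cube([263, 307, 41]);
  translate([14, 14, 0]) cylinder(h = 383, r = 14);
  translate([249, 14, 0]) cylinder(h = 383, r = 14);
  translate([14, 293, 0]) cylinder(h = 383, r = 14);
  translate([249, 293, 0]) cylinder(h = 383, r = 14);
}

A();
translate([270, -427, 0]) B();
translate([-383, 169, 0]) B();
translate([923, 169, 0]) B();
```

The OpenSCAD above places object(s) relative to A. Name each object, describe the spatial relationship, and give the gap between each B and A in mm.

A is a table. B is a stool. Three stools sit around the table at the −y, −x, +x sides. The gap between each stool and the table is 120 mm.

Each stool's nearest face is 120 mm from the table's bounding box.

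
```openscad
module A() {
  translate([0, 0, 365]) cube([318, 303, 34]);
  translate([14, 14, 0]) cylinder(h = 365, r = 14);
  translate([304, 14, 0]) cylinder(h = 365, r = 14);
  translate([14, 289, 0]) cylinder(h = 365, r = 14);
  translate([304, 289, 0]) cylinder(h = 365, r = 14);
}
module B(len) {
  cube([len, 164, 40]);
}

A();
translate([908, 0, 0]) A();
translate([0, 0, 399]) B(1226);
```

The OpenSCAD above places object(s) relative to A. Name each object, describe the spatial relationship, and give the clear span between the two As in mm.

Second stool starts at x = 908; first ends at x = 318; clear span = 908 − 318 = 590 mm.

A is a stool. B is a beam. A beam spans the tops of two stools. The clear span between the two stools is 590 mm.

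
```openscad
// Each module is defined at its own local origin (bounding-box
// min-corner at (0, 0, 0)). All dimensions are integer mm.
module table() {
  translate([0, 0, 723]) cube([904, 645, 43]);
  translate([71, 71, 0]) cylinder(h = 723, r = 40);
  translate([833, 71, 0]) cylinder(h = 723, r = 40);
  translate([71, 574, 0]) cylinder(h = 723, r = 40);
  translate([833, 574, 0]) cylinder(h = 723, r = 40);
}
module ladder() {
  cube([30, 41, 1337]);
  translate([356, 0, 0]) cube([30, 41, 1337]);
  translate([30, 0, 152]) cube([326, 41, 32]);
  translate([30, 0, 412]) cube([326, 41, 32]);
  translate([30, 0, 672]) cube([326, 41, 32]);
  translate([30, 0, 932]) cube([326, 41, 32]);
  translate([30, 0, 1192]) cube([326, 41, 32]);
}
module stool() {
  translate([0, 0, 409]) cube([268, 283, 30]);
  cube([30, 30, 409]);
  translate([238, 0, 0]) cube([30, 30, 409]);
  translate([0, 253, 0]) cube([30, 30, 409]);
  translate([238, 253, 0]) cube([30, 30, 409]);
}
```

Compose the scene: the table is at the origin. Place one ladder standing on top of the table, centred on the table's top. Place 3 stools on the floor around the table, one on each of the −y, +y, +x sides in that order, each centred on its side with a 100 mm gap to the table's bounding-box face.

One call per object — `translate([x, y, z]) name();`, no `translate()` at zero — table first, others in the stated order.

table();
translate([259, 302, 766]) ladder();
translate([318, -383, 0]) stool();
translate([318, 745, 0]) stool();
translate([1004, 181, 0]) stool();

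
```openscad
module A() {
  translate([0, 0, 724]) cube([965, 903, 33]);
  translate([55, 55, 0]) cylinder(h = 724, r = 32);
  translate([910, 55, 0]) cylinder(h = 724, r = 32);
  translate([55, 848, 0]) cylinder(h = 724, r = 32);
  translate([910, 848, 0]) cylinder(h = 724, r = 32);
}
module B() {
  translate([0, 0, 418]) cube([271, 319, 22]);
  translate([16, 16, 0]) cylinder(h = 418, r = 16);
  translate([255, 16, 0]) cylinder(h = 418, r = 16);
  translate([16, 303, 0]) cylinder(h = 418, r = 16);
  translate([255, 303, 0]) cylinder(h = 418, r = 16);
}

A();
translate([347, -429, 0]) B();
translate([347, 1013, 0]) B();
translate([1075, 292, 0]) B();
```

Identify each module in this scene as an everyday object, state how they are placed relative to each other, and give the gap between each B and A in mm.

A is a table. B is a stool. Three stools sit around the table at the −y, +y, +x sides. The gap between each stool and the table is 110 mm.

Each stool's nearest face is 110 mm from the table's bounding box.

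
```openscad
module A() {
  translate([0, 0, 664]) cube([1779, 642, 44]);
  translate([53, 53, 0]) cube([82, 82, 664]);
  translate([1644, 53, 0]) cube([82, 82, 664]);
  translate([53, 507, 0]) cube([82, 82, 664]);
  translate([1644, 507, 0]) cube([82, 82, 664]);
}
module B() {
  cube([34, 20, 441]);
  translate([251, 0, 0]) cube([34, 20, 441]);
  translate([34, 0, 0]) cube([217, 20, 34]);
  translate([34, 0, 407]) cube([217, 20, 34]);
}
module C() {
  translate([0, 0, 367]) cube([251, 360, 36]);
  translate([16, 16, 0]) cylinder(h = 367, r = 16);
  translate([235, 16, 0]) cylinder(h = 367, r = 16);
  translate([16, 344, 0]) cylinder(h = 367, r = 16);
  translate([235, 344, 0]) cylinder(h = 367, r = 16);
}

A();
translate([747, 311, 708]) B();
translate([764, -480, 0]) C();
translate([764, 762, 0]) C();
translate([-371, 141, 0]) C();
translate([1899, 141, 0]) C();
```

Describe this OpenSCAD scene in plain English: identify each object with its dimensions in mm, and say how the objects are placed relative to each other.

A is a table with a 1779×642 mm rectangular top, 44 mm thick, top surface at z = 708 mm, supported by four 82×82 mm square legs, each inset 53 mm from the nearest pair of top edges, running from the floor.

B is a rectangular picture frame lying in the x–z plane (depth along y). The opening is 217 mm wide (x) by 373 mm tall (z), surrounded by a border 34 mm wide on all four sides. The frame is 20 mm deep and is made of two full-height vertical stiles with two horizontal rails fitted between them.

C is a four-legged stool. The seat is 251×360 mm, 36 mm thick, top at z = 403 mm. It stands on four round legs, each 32 mm in diameter, from z = 0 to the seat underside, each leg's axis is inset half a diameter from the nearest pair of seat edges (so the leg's bounding box is flush with the corner).

The picture frame is on top of the table, centred. Four stools sit around the table at the −y, +y, −x, +x sides.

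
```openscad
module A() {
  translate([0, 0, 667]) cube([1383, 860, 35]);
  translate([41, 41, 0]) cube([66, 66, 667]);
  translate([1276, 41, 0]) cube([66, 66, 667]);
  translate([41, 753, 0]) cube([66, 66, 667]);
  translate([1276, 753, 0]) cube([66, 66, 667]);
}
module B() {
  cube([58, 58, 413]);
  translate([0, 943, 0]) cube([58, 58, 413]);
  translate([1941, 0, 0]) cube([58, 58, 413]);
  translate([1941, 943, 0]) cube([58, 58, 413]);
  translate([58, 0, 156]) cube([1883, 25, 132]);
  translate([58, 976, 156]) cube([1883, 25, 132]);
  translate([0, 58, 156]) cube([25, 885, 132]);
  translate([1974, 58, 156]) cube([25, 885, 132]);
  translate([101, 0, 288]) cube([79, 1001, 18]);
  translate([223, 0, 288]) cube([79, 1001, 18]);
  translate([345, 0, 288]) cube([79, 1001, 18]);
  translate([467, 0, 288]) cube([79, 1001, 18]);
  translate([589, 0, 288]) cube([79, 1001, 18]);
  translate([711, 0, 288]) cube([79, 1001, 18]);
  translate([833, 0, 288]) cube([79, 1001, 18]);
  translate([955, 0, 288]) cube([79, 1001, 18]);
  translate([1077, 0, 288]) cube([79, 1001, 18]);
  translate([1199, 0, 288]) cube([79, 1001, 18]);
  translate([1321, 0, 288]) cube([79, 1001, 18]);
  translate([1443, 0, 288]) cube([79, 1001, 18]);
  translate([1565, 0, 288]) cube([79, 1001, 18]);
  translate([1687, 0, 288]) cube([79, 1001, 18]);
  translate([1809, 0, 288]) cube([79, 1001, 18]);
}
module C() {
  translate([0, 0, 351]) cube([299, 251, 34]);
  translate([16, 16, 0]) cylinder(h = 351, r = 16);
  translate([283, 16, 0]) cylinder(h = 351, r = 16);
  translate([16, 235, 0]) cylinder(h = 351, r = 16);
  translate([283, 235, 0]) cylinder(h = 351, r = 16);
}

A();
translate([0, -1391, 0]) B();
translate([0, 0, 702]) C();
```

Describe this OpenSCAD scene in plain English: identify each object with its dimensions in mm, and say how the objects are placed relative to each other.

A is a table: top 1383 mm (x) × 860 mm (y), 35 mm thick, upper face at z = 702 mm, on four 66×66 mm square legs, each inset 41 mm from the nearest pair of top edges, running from z = 0 to the bottom of the top.

B is a bed frame 1999 mm long (x) by 1001 mm wide (y). Four 58×58 mm corner posts, 413 mm tall, at the corners of the footprint. Four rails of 25 mm thickness and 132 mm height run between adjacent posts with their undersides at z = 156 mm, their outer faces flush with the outside of the frame (the two x-running rails run between the posts' inner faces; the two y-running rails run between the posts' inner faces). 15 slats, each 79 mm wide (x) and 18 mm thick, lie across the top of the two x-running rails, running the full 1001 mm width of the frame in y; the slats are evenly spaced along x between the inner faces of the end posts with equal gaps (rounded down to the nearest mm) at the −x end and between each pair — any rounding remainder accumulates at the +x end.

C is a four-legged stool. The seat is 299×251 mm, 34 mm thick, top at z = 385 mm. It stands on four round legs, each 32 mm in diameter, from z = 0 to the seat underside, each leg's axis is inset half a diameter from the nearest pair of seat edges (so the leg's bounding box is flush with the corner).

The bed frame is on the floor beside the table on its −y side. The stool is on top of the table.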